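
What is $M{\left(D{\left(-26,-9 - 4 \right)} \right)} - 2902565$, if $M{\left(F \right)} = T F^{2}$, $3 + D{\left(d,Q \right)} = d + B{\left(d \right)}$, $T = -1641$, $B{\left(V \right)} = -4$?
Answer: $-4689614$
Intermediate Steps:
$D{\left(d,Q \right)} = -7 + d$ ($D{\left(d,Q \right)} = -3 + \left(d - 4\right) = -3 + \left(-4 + d\right) = -7 + d$)
$M{\left(F \right)} = - 1641 F^{2}$
$M{\left(D{\left(-26,-9 - 4 \right)} \right)} - 2902565 = - 1641 \left(-7 - 26\right)^{2} - 2902565 = - 1641 \left(-33\right)^{2} - 2902565 = \left(-1641\right) 1089 - 2902565 = -1787049 - 2902565 = -4689614$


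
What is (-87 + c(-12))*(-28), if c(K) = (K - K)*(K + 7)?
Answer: 2436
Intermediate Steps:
c(K) = 0 (c(K) = 0*(7 + K) = 0)
(-87 + c(-12))*(-28) = (-87 + 0)*(-28) = -87*(-28) = 2436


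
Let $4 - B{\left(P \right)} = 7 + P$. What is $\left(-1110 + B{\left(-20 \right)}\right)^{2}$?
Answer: $1194649$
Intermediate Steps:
$B{\left(P \right)} = -3 - P$ ($B{\left(P \right)} = 4 - \left(7 + P\right) = -3 - P$)
$\left(-1110 + B{\left(-20 \right)}\right)^{2} = \left(-1110 - -17\right)^{2} = \left(-1110 + \left(-3 + 20\right)\right)^{2} = \left(-1110 + 17\right)^{2} = \left(-1093\right)^{2} = 1194649$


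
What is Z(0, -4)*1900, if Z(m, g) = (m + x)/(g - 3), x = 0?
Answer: 0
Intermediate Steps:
Z(m, g) = m/(-3 + g) (Z(m, g) = (m + 0)/(g - 3) = m/(-3 + g))
Z(0, -4)*1900 = (0/(-3 - 4))*1900 = (0/(-7))*1900 = (0*(-1/7))*1900 = 0*1900 = 0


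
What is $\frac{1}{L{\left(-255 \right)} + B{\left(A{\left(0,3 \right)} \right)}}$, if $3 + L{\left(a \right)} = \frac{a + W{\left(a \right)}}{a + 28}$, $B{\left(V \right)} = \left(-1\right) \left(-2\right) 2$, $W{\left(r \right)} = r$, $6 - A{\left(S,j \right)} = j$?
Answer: $\frac{227}{737} \approx 0.30801$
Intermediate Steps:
$A{\left(S,j \right)} = 6 - j$
$B{\left(V \right)} = 4$ ($B{\left(V \right)} = 2 \cdot 2 = 4$)
$L{\left(a \right)} = -3 + \frac{2 a}{28 + a}$ ($L{\left(a \right)} = -3 + \frac{a + a}{a + 28} = -3 + \frac{2 a}{28 + a}$)
$\frac{1}{L{\left(-255 \right)} + B{\left(A{\left(0,3 \right)} \right)}} = \frac{1}{\frac{-84 - -255}{28 - 255} + 4} = \frac{1}{\frac{-84 + 255}{-227} + 4} = \frac{1}{\left(- \frac{1}{227}\right) 171 + 4} = \frac{1}{- \frac{171}{227} + 4} = \frac{1}{\frac{737}{227}} = \frac{227}{737}$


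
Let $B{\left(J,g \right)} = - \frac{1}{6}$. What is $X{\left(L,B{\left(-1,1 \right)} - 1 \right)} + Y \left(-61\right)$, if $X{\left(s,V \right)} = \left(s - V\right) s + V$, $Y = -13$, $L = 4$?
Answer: $\frac{1625}{2} \approx 812.5$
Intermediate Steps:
$B{\left(J,g \right)} = - \frac{1}{6}$ ($B{\left(J,g \right)} = \left(-1\right) \frac{1}{6} = - \frac{1}{6}$)
$X{\left(s,V \right)} = V + s \left(s - V\right)$ ($X{\left(s,V \right)} = s \left(s - V\right) + V = V + s \left(s - V\right)$)
$X{\left(L,B{\left(-1,1 \right)} - 1 \right)} + Y \left(-61\right) = \left(\left(- \frac{1}{6} - 1\right) + 4^{2} - \left(- \frac{1}{6} - 1\right) 4\right) - -793 = \left(\left(- \frac{1}{6} - 1\right) + 16 - \left(- \frac{1}{6} - 1\right) 4\right) + 793 = \left(- \frac{7}{6} + 16 - \left(- \frac{7}{6}\right) 4\right) + 793 = \left(- \frac{7}{6} + 16 + \frac{14}{3}\right) + 793 = \frac{39}{2} + 793 = \frac{1625}{2}$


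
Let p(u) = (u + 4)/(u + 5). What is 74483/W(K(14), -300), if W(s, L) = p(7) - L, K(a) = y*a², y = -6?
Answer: 893796/3611 ≈ 247.52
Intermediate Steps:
p(u) = (4 + u)/(5 + u)
K(a) = -6*a²
W(s, L) = 11/12 - L (W(s, L) = (4 + 7)/(5 + 7) - L = 11/12 - L)
74483/W(K(14), -300) = 74483/(11/12 - 1*(-300)) = 74483/(11/12 + 300) = 74483/(3611/12) = 74483*(12/3611) = 893796/3611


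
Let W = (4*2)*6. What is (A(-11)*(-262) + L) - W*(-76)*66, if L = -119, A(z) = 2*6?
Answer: 237505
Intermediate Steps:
W = 48 (W = 8*6 = 48)
A(z) = 12
(A(-11)*(-262) + L) - W*(-76)*66 = (12*(-262) - 119) - 48*(-76)*66 = (-3144 - 119) - (-3648)*66 = -3263 - 1*(-240768) = -3263 + 240768 = 237505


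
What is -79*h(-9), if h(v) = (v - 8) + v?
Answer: 2054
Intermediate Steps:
h(v) = -8 + 2*v (h(v) = (-8 + v) + v = -8 + 2*v)
-79*h(-9) = -79*(-8 + 2*(-9)) = -79*(-8 - 18) = -79*(-26) = 2054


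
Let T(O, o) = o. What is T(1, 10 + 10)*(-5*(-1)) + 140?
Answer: 240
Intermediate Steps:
T(1, 10 + 10)*(-5*(-1)) + 140 = (10 + 10)*(-5*(-1)) + 140 = 20*5 + 140 = 100 + 140 = 240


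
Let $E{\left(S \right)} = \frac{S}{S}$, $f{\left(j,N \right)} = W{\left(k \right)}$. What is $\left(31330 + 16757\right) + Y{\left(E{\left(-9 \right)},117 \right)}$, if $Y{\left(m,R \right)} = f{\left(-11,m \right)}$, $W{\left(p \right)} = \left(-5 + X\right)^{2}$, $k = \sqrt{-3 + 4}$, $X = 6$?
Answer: $48088$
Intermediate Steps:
$k = 1$ ($k = \sqrt{1} = 1$)
$W{\left(p \right)} = 1$ ($W{\left(p \right)} = \left(-5 + 6\right)^{2} = 1^{2} = 1$)
$f{\left(j,N \right)} = 1$
$E{\left(S \right)} = 1$
$Y{\left(m,R \right)} = 1$
$\left(31330 + 16757\right) + Y{\left(E{\left(-9 \right)},117 \right)} = \left(31330 + 16757\right) + 1 = 48087 + 1 = 48088$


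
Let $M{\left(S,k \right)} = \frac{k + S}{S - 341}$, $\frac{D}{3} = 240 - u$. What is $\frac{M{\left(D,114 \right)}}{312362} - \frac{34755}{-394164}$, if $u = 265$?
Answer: $\frac{28949611619}{328324947648} \approx 0.088174$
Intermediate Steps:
$D = -75$ ($D = 3 \left(240 - 265\right) = 3 \left(-25\right) = -75$)
$M{\left(S,k \right)} = \frac{S + k}{-341 + S}$
$\frac{M{\left(D,114 \right)}}{312362} - \frac{34755}{-394164} = \frac{\frac{1}{-341 - 75} \left(-75 + 114\right)}{312362} - \frac{34755}{-394164} = \frac{1}{-416} \cdot 39 \cdot \frac{1}{312362} - - \frac{11585}{131388} = \left(- \frac{1}{416}\right) 39 \cdot \frac{1}{312362} + \frac{11585}{131388} = \left(- \frac{3}{32}\right) \frac{1}{312362} + \frac{11585}{131388} = - \frac{3}{9995584} + \frac{11585}{131388} = \frac{28949611619}{328324947648}$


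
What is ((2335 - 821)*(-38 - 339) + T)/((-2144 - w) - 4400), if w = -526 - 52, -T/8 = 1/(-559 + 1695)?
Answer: 81050477/847172 ≈ 95.672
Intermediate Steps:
T = -1/142 (T = -8/(-559 + 1695) = -8/1136 = -8*1/1136 = -1/142 ≈ -0.0070423)
w = -578
((2335 - 821)*(-38 - 339) + T)/((-2144 - w) - 4400) = ((2335 - 821)*(-38 - 339) - 1/142)/((-2144 - 1*(-578)) - 4400) = (1514*(-377) - 1/142)/((-2144 + 578) - 4400) = (-570778 - 1/142)/(-1566 - 4400) = -81050477/142/(-5966) = -81050477/142*(-1/5966) = 81050477/847172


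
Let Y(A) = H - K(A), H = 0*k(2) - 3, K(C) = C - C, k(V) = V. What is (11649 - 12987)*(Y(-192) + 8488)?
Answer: -11352930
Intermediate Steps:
K(C) = 0
H = -3 (H = 0*2 - 3 = 0 - 3 = -3)
Y(A) = -3 (Y(A) = -3 - 1*0 = -3 + 0 = -3)
(11649 - 12987)*(Y(-192) + 8488) = (11649 - 12987)*(-3 + 8488) = -1338*8485 = -11352930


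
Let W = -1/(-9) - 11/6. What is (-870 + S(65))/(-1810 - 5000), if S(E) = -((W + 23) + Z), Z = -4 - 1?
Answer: 15953/122580 ≈ 0.13014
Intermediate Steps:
W = -31/18 (W = -1*(-⅑) - 11*⅙ = ⅑ - 11/6 = -31/18 ≈ -1.7222)
Z = -5
S(E) = -293/18 (S(E) = -((-31/18 + 23) - 5) = -(383/18 - 5) = -1*293/18 = -293/18)
(-870 + S(65))/(-1810 - 5000) = (-870 - 293/18)/(-1810 - 5000) = -15953/18/(-6810) = -15953/18*(-1/6810) = 15953/122580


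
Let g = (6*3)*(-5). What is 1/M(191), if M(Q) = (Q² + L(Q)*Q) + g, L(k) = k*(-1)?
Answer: -1/90 ≈ -0.011111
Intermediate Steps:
g = -90 (g = 18*(-5) = -90)
L(k) = -k
M(Q) = -90 (M(Q) = (Q² + (-Q)*Q) - 90 = (Q² - Q²) - 90 = 0 - 90 = -90)
1/M(191) = 1/(-90) = -1/90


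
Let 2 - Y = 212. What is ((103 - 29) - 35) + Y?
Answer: -171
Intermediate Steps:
Y = -210 (Y = 2 - 1*212 = 2 - 212 = -210)
((103 - 29) - 35) + Y = ((103 - 29) - 35) - 210 = (74 - 35) - 210 = 39 - 210 = -171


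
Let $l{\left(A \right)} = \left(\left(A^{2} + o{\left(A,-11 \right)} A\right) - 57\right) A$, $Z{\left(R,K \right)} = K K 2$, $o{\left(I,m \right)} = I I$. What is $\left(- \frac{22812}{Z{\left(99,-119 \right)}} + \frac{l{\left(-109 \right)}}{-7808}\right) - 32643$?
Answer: $- \frac{5590085592177}{110569088} \approx -50557.0$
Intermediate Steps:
$o{\left(I,m \right)} = I^{2}$
$Z{\left(R,K \right)} = 2 K^{2}$ ($Z{\left(R,K \right)} = K^{2} \cdot 2 = 2 K^{2}$)
$l{\left(A \right)} = A \left(-57 + A^{2} + A^{3}\right)$ ($l{\left(A \right)} = \left(\left(A^{2} + A^{2} A\right) - 57\right) A = \left(\left(A^{2} + A^{3}\right) - 57\right) A = \left(-57 + A^{2} + A^{3}\right) A = A \left(-57 + A^{2} + A^{3}\right)$)
$\left(- \frac{22812}{Z{\left(99,-119 \right)}} + \frac{l{\left(-109 \right)}}{-7808}\right) - 32643 = \left(- \frac{22812}{2 \left(-119\right)^{2}} + \frac{\left(-109\right) \left(-57 + \left(-109\right)^{2} + \left(-109\right)^{3}\right)}{-7808}\right) - 32643 = \left(- \frac{22812}{2 \cdot 14161} + - 109 \left(-57 + 11881 - 1295029\right) \left(- \frac{1}{7808}\right)\right) - 32643 = \left(- \frac{22812}{28322} + \left(-109\right) \left(-1283205\right) \left(- \frac{1}{7808}\right)\right) - 32643 = \left(\left(-22812\right) \frac{1}{28322} + 139869345 \left(- \frac{1}{7808}\right)\right) - 32643 = \left(- \frac{11406}{14161} - \frac{139869345}{7808}\right) - 32643 = - \frac{1980778852593}{110569088} - 32643 = - \frac{5590085592177}{110569088}$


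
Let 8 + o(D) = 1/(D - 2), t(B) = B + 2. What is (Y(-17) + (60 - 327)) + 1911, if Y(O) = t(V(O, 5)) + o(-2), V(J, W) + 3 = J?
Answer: 6471/4 ≈ 1617.8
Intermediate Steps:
V(J, W) = -3 + J
t(B) = 2 + B
o(D) = -8 + 1/(-2 + D) (o(D) = -8 + 1/(D - 2) = -8 + 1/(-2 + D))
Y(O) = -37/4 + O (Y(O) = (2 + (-3 + O)) + (17 - 8*(-2))/(-2 - 2) = (-1 + O) + (17 + 16)/(-4) = (-1 + O) - 1/4*33 = (-1 + O) - 33/4 = -37/4 + O)
(Y(-17) + (60 - 327)) + 1911 = ((-37/4 - 17) + (60 - 327)) + 1911 = (-105/4 - 267) + 1911 = -1173/4 + 1911 = 6471/4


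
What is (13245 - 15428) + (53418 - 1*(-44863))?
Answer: 96098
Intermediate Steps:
(13245 - 15428) + (53418 - 1*(-44863)) = -2183 + (53418 + 44863) = -2183 + 98281 = 96098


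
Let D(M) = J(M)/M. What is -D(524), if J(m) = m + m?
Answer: -2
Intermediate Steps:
J(m) = 2*m
D(M) = 2 (D(M) = (2*M)/M = 2)
-D(524) = -1*2 = -2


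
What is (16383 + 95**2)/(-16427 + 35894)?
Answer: 25408/19467 ≈ 1.3052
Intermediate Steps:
(16383 + 95**2)/(-16427 + 35894) = (16383 + 9025)/19467 = 25408*(1/19467) = 25408/19467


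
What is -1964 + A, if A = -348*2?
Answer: -2660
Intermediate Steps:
A = -696
-1964 + A = -1964 - 696 = -2660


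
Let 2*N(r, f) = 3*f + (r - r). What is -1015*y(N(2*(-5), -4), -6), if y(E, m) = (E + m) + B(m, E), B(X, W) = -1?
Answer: 13195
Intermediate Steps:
N(r, f) = 3*f/2 (N(r, f) = (3*f + (r - r))/2 = (3*f + 0)/2 = (3*f)/2 = 3*f/2)
y(E, m) = -1 + E + m (y(E, m) = (E + m) - 1 = -1 + E + m)
-1015*y(N(2*(-5), -4), -6) = -1015*(-1 + (3/2)*(-4) - 6) = -1015*(-1 - 6 - 6) = -1015*(-13) = 13195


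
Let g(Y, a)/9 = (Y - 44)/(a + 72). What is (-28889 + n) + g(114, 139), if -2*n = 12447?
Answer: -14816215/422 ≈ -35110.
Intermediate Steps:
g(Y, a) = 9*(-44 + Y)/(72 + a) (g(Y, a) = 9*((Y - 44)/(a + 72)) = 9*((-44 + Y)/(72 + a)) = 9*(-44 + Y)/(72 + a))
n = -12447/2 (n = -½*12447 = -12447/2 ≈ -6223.5)
(-28889 + n) + g(114, 139) = (-28889 - 12447/2) + 9*(-44 + 114)/(72 + 139) = -70225/2 + 9*70/211 = -70225/2 + 9*(1/211)*70 = -70225/2 + 630/211 = -14816215/422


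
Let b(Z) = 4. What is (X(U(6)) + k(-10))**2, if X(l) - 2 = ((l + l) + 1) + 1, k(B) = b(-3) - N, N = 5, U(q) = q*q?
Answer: 5625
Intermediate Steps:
U(q) = q**2
k(B) = -1 (k(B) = 4 - 1*5 = 4 - 5 = -1)
X(l) = 4 + 2*l (X(l) = 2 + (((l + l) + 1) + 1) = 2 + ((2*l + 1) + 1) = 2 + ((1 + 2*l) + 1) = 2 + (2 + 2*l) = 4 + 2*l)
(X(U(6)) + k(-10))**2 = ((4 + 2*6**2) - 1)**2 = ((4 + 2*36) - 1)**2 = ((4 + 72) - 1)**2 = (76 - 1)**2 = 75**2 = 5625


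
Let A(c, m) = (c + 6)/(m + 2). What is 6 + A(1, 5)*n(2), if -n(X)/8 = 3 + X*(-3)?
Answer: 30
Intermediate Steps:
n(X) = -24 + 24*X (n(X) = -8*(3 + X*(-3)) = -8*(3 - 3*X) = -24 + 24*X)
A(c, m) = (6 + c)/(2 + m)
6 + A(1, 5)*n(2) = 6 + ((6 + 1)/(2 + 5))*(-24 + 24*2) = 6 + (7/7)*(-24 + 48) = 6 + ((1/7)*7)*24 = 6 + 1*24 = 6 + 24 = 30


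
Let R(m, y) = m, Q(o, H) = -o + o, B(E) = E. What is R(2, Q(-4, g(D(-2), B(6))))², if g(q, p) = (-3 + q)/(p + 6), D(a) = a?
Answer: 4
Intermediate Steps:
g(q, p) = (-3 + q)/(6 + p)
Q(o, H) = 0
R(2, Q(-4, g(D(-2), B(6))))² = 2² = 4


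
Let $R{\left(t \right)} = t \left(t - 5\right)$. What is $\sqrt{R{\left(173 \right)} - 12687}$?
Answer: $\sqrt{16377} \approx 127.97$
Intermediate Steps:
$R{\left(t \right)} = t \left(-5 + t\right)$
$\sqrt{R{\left(173 \right)} - 12687} = \sqrt{173 \left(-5 + 173\right) - 12687} = \sqrt{173 \cdot 168 - 12687} = \sqrt{29064 - 12687} = \sqrt{16377}$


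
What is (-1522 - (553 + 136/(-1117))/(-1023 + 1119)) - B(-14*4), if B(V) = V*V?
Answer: -166701407/35744 ≈ -4663.8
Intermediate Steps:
B(V) = V**2
(-1522 - (553 + 136/(-1117))/(-1023 + 1119)) - B(-14*4) = (-1522 - (553 + 136/(-1117))/(-1023 + 1119)) - (-14*4)**2 = (-1522 - (553 + 136*(-1/1117))/96) - 1*(-56)**2 = (-1522 - (553 - 136/1117)/96) - 1*3136 = (-1522 - 617565/(1117*96)) - 3136 = (-1522 - 1*205855/35744) - 3136 = (-1522 - 205855/35744) - 3136 = -54608223/35744 - 3136 = -166701407/35744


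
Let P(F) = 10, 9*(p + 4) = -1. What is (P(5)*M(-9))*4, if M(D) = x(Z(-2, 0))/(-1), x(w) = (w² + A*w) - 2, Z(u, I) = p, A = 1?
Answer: -34960/81 ≈ -431.60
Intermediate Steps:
p = -37/9 (p = -4 + (⅑)*(-1) = -4 - ⅑ = -37/9 ≈ -4.1111)
Z(u, I) = -37/9
x(w) = -2 + w + w² (x(w) = (w² + 1*w) - 2 = (w² + w) - 2 = (w + w²) - 2 = -2 + w + w²)
M(D) = -874/81 (M(D) = (-2 - 37/9 + (-37/9)²)/(-1) = (-2 - 37/9 + 1369/81)*(-1) = (874/81)*(-1) = -874/81)
(P(5)*M(-9))*4 = (10*(-874/81))*4 = -8740/81*4 = -34960/81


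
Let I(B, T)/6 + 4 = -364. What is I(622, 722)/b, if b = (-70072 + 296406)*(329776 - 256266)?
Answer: -552/4159453085 ≈ -1.3271e-7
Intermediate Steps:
I(B, T) = -2208 (I(B, T) = -24 + 6*(-364) = -24 - 2184 = -2208)
b = 16637812340 (b = 226334*73510 = 16637812340)
I(622, 722)/b = -2208/16637812340 = -2208*1/16637812340 = -552/4159453085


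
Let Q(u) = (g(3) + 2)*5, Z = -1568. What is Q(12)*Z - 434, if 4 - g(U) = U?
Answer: -23954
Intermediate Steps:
g(U) = 4 - U
Q(u) = 15 (Q(u) = ((4 - 1*3) + 2)*5 = ((4 - 3) + 2)*5 = (1 + 2)*5 = 3*5 = 15)
Q(12)*Z - 434 = 15*(-1568) - 434 = -23520 - 434 = -23954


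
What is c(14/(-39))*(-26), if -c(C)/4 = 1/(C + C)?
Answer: -1014/7 ≈ -144.86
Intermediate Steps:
c(C) = -2/C (c(C) = -4/(C + C) = -4*1/(2*C) = -2/C)
c(14/(-39))*(-26) = -2/(14/(-39))*(-26) = -2/(14*(-1/39))*(-26) = -2/(-14/39)*(-26) = -2*(-39/14)*(-26) = (39/7)*(-26) = -1014/7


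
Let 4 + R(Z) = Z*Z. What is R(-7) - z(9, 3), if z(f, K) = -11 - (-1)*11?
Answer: 45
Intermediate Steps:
R(Z) = -4 + Z² (R(Z) = -4 + Z*Z = -4 + Z²)
z(f, K) = 0 (z(f, K) = -11 - 1*(-11) = -11 + 11 = 0)
R(-7) - z(9, 3) = (-4 + (-7)²) - 1*0 = (-4 + 49) + 0 = 45 + 0 = 45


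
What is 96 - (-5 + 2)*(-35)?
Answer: -9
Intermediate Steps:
96 - (-5 + 2)*(-35) = 96 - 1*(-3)*(-35) = 96 + 3*(-35) = 96 - 105 = -9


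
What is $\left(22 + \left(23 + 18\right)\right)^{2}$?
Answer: $3969$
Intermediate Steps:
$\left(22 + \left(23 + 18\right)\right)^{2} = \left(22 + 41\right)^{2} = 63^{2} = 3969$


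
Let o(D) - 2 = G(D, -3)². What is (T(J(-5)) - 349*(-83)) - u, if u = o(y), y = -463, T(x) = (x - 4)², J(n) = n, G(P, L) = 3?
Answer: 29037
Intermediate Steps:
T(x) = (-4 + x)²
o(D) = 11 (o(D) = 2 + 3² = 2 + 9 = 11)
u = 11
(T(J(-5)) - 349*(-83)) - u = ((-4 - 5)² - 349*(-83)) - 1*11 = ((-9)² + 28967) - 11 = (81 + 28967) - 11 = 29048 - 11 = 29037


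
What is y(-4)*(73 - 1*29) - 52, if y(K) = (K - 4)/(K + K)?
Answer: -8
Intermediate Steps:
y(K) = (-4 + K)/(2*K) (y(K) = (-4 + K)/((2*K)) = (-4 + K)*(1/(2*K)) = (-4 + K)/(2*K))
y(-4)*(73 - 1*29) - 52 = ((½)*(-4 - 4)/(-4))*(73 - 1*29) - 52 = ((½)*(-¼)*(-8))*(73 - 29) - 52 = 1*44 - 52 = 44 - 52 = -8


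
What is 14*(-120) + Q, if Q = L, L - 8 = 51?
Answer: -1621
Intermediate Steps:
L = 59 (L = 8 + 51 = 59)
Q = 59
14*(-120) + Q = 14*(-120) + 59 = -1680 + 59 = -1621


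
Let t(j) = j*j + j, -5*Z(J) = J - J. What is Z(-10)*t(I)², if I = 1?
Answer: 0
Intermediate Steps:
Z(J) = 0 (Z(J) = -(J - J)/5 = -⅕*0 = 0)
t(j) = j + j² (t(j) = j² + j = j + j²)
Z(-10)*t(I)² = 0*(1*(1 + 1))² = 0*(1*2)² = 0*2² = 0*4 = 0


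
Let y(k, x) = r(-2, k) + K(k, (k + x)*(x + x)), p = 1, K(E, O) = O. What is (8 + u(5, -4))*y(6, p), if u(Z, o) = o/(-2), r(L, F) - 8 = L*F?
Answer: 100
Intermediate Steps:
r(L, F) = 8 + F*L (r(L, F) = 8 + L*F = 8 + F*L)
u(Z, o) = -o/2 (u(Z, o) = o*(-½) = -o/2)
y(k, x) = 8 - 2*k + 2*x*(k + x) (y(k, x) = (8 + k*(-2)) + (k + x)*(x + x) = (8 - 2*k) + (k + x)*(2*x) = (8 - 2*k) + 2*x*(k + x) = 8 - 2*k + 2*x*(k + x))
(8 + u(5, -4))*y(6, p) = (8 - ½*(-4))*(8 - 2*6 + 2*1*(6 + 1)) = (8 + 2)*(8 - 12 + 2*1*7) = 10*(8 - 12 + 14) = 10*10 = 100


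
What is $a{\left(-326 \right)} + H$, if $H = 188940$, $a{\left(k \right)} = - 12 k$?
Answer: $192852$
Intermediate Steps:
$a{\left(-326 \right)} + H = \left(-12\right) \left(-326\right) + 188940 = 3912 + 188940 = 192852$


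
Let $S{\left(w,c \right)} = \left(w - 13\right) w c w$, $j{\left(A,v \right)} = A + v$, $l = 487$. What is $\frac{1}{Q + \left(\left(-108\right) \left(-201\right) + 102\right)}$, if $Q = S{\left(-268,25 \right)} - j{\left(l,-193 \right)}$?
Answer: $- \frac{1}{504542084} \approx -1.982 \cdot 10^{-9}$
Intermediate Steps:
$S{\left(w,c \right)} = c w^{2} \left(-13 + w\right)$ ($S{\left(w,c \right)} = \left(-13 + w\right) c w w = \left(-13 + w\right) c w^{2} = c w^{2} \left(-13 + w\right)$)
$Q = -504563894$ ($Q = 25 \left(-268\right)^{2} \left(-13 - 268\right) - \left(487 - 193\right) = 25 \cdot 71824 \left(-281\right) - 294 = -504563600 - 294 = -504563894$)
$\frac{1}{Q + \left(\left(-108\right) \left(-201\right) + 102\right)} = \frac{1}{-504563894 + \left(\left(-108\right) \left(-201\right) + 102\right)} = \frac{1}{-504563894 + \left(21708 + 102\right)} = \frac{1}{-504563894 + 21810} = \frac{1}{-504542084} = - \frac{1}{504542084}$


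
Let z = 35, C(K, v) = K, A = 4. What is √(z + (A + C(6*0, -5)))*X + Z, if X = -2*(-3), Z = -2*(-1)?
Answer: 2 + 6*√39 ≈ 39.470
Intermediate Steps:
Z = 2
X = 6
√(z + (A + C(6*0, -5)))*X + Z = √(35 + (4 + 6*0))*6 + 2 = √(35 + (4 + 0))*6 + 2 = √(35 + 4)*6 + 2 = √39*6 + 2 = 6*√39 + 2 = 2 + 6*√39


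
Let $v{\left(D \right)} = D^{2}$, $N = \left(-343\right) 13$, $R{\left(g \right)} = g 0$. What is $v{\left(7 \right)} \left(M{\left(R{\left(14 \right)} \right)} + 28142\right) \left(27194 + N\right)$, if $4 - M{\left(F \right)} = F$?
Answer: $31355066190$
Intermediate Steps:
$R{\left(g \right)} = 0$
$M{\left(F \right)} = 4 - F$
$N = -4459$
$v{\left(7 \right)} \left(M{\left(R{\left(14 \right)} \right)} + 28142\right) \left(27194 + N\right) = 7^{2} \left(\left(4 - 0\right) + 28142\right) \left(27194 - 4459\right) = 49 \left(\left(4 + 0\right) + 28142\right) 22735 = 49 \left(4 + 28142\right) 22735 = 49 \cdot 28146 \cdot 22735 = 49 \cdot 639899310 = 31355066190$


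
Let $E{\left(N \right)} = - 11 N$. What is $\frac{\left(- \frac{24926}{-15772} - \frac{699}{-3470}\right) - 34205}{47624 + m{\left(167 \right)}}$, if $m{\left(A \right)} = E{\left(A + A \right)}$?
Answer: $- \frac{38997967799}{50111094125} \approx -0.77823$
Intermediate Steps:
$m{\left(A \right)} = - 22 A$ ($m{\left(A \right)} = - 11 \left(A + A\right) = - 11 \cdot 2 A = - 22 A$)
$\frac{\left(- \frac{24926}{-15772} - \frac{699}{-3470}\right) - 34205}{47624 + m{\left(167 \right)}} = \frac{\left(- \frac{24926}{-15772} - \frac{699}{-3470}\right) - 34205}{47624 - 3674} = \frac{\left(\left(-24926\right) \left(- \frac{1}{15772}\right) - - \frac{699}{3470}\right) - 34205}{47624 - 3674} = \frac{\left(\frac{12463}{7886} + \frac{699}{3470}\right) - 34205}{43950} = \left(\frac{12189731}{6841105} - 34205\right) \frac{1}{43950} = \left(- \frac{233987806794}{6841105}\right) \frac{1}{43950} = - \frac{38997967799}{50111094125}$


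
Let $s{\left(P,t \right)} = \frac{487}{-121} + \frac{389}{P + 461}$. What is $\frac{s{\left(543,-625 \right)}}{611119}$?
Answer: $- \frac{441879}{74241180596} \approx -5.9519 \cdot 10^{-6}$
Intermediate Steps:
$s{\left(P,t \right)} = - \frac{487}{121} + \frac{389}{461 + P}$ ($s{\left(P,t \right)} = 487 \left(- \frac{1}{121}\right) + \frac{389}{461 + P} = - \frac{487}{121} + \frac{389}{461 + P}$)
$\frac{s{\left(543,-625 \right)}}{611119} = \frac{\frac{1}{121} \frac{1}{461 + 543} \left(-177438 - 264441\right)}{611119} = \frac{-177438 - 264441}{121 \cdot 1004} \cdot \frac{1}{611119} = \frac{1}{121} \cdot \frac{1}{1004} \left(-441879\right) \frac{1}{611119} = \left(- \frac{441879}{121484}\right) \frac{1}{611119} = - \frac{441879}{74241180596}$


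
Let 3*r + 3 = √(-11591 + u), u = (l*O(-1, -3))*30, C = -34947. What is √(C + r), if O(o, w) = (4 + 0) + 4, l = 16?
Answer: √(-314532 + 3*I*√7751)/3 ≈ 0.07849 + 186.94*I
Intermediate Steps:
O(o, w) = 8 (O(o, w) = 4 + 4 = 8)
u = 3840 (u = (16*8)*30 = 128*30 = 3840)
r = -1 + I*√7751/3 (r = -1 + √(-11591 + 3840)/3 = -1 + √(-7751)/3 = -1 + (I*√7751)/3 = -1 + I*√7751/3 ≈ -1.0 + 29.347*I)
√(C + r) = √(-34947 + (-1 + I*√7751/3)) = √(-34948 + I*√7751/3)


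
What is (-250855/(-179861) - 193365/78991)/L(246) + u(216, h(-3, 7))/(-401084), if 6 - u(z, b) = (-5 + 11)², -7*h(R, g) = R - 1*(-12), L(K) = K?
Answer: -134017814591915/31859017883612106 ≈ -0.0042066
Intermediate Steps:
h(R, g) = -12/7 - R/7 (h(R, g) = -(R - 1*(-12))/7 = -(R + 12)/7 = -(12 + R)/7 = -12/7 - R/7)
u(z, b) = -30 (u(z, b) = 6 - (-5 + 11)² = 6 - 1*6² = 6 - 1*36 = 6 - 36 = -30)
(-250855/(-179861) - 193365/78991)/L(246) + u(216, h(-3, 7))/(-401084) = (-250855/(-179861) - 193365/78991)/246 - 30/(-401084) = (-250855*(-1/179861) - 193365*1/78991)*(1/246) - 30*(-1/401084) = (22805/16351 - 193365/78991)*(1/246) + 15/200542 = -1360321360/1291581841*1/246 + 15/200542 = -680160680/158864566443 + 15/200542 = -134017814591915/31859017883612106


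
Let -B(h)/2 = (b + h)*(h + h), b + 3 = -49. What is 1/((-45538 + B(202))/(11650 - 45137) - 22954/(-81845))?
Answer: 2740743515/14415332208 ≈ 0.19013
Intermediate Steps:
b = -52 (b = -3 - 49 = -52)
B(h) = -4*h*(-52 + h) (B(h) = -2*(-52 + h)*(h + h) = -2*(-52 + h)*2*h = -4*h*(-52 + h))
1/((-45538 + B(202))/(11650 - 45137) - 22954/(-81845)) = 1/((-45538 + 4*202*(52 - 1*202))/(11650 - 45137) - 22954/(-81845)) = 1/((-45538 + 4*202*(52 - 202))/(-33487) - 22954*(-1/81845)) = 1/((-45538 + 4*202*(-150))*(-1/33487) + 22954/81845) = 1/((-45538 - 121200)*(-1/33487) + 22954/81845) = 1/(-166738*(-1/33487) + 22954/81845) = 1/(166738/33487 + 22954/81845) = 1/(14415332208/2740743515) = 2740743515/14415332208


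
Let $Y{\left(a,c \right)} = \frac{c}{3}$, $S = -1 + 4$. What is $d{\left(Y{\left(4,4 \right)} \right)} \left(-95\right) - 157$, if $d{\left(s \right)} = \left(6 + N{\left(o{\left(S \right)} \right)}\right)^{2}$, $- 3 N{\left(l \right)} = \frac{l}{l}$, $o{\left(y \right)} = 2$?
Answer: $- \frac{28868}{9} \approx -3207.6$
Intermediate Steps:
$S = 3$
$Y{\left(a,c \right)} = \frac{c}{3}$ ($Y{\left(a,c \right)} = c \frac{1}{3} = \frac{c}{3}$)
$N{\left(l \right)} = - \frac{1}{3}$ ($N{\left(l \right)} = - \frac{l \frac{1}{l}}{3} = \left(- \frac{1}{3}\right) 1 = - \frac{1}{3}$)
$d{\left(s \right)} = \frac{289}{9}$ ($d{\left(s \right)} = \left(6 - \frac{1}{3}\right)^{2} = \left(\frac{17}{3}\right)^{2} = \frac{289}{9}$)
$d{\left(Y{\left(4,4 \right)} \right)} \left(-95\right) - 157 = \frac{289}{9} \left(-95\right) - 157 = - \frac{27455}{9} - 157 = - \frac{28868}{9}$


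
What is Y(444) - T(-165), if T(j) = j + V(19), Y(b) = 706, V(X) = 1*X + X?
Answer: 833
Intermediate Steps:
V(X) = 2*X (V(X) = X + X = 2*X)
T(j) = 38 + j (T(j) = j + 2*19 = j + 38 = 38 + j)
Y(444) - T(-165) = 706 - (38 - 165) = 706 - 1*(-127) = 706 + 127 = 833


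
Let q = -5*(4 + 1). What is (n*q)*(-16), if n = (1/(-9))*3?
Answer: -400/3 ≈ -133.33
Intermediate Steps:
n = -⅓ (n = (1*(-⅑))*3 = -⅑*3 = -⅓ ≈ -0.33333)
q = -25 (q = -5*5 = -25)
(n*q)*(-16) = -⅓*(-25)*(-16) = (25/3)*(-16) = -400/3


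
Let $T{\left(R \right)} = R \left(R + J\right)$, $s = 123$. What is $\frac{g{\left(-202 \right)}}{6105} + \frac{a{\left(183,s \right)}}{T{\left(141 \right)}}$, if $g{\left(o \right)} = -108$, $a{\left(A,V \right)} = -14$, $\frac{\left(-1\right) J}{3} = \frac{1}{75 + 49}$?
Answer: $- \frac{92266316}{5015910735} \approx -0.018395$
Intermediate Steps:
$J = - \frac{3}{124}$ ($J = - \frac{3}{75 + 49} = - \frac{3}{124} \approx -0.024194$)
$T{\left(R \right)} = R \left(- \frac{3}{124} + R\right)$ ($T{\left(R \right)} = R \left(R - \frac{3}{124}\right) = R \left(- \frac{3}{124} + R\right)$)
$\frac{g{\left(-202 \right)}}{6105} + \frac{a{\left(183,s \right)}}{T{\left(141 \right)}} = - \frac{108}{6105} - \frac{14}{\frac{1}{124} \cdot 141 \left(-3 + 124 \cdot 141\right)} = \left(-108\right) \frac{1}{6105} - \frac{14}{\frac{1}{124} \cdot 141 \left(-3 + 17484\right)} = - \frac{36}{2035} - \frac{14}{\frac{1}{124} \cdot 141 \cdot 17481} = - \frac{36}{2035} - \frac{14}{\frac{2464821}{124}} = - \frac{36}{2035} - \frac{1736}{2464821} = - \frac{92266316}{5015910735}$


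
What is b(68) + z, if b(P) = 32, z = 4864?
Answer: 4896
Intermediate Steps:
b(68) + z = 32 + 4864 = 4896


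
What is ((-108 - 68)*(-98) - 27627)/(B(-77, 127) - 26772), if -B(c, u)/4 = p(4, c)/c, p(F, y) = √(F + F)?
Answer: 411867750063/1062387841252 + 799183*√2/531193920626 ≈ 0.38768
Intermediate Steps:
p(F, y) = √2*√F (p(F, y) = √(2*F) = √2*√F)
B(c, u) = -8*√2/c (B(c, u) = -4*√2*√4/c = -4*√2*2/c = -4*2*√2/c = -8*√2/c)
((-108 - 68)*(-98) - 27627)/(B(-77, 127) - 26772) = ((-108 - 68)*(-98) - 27627)/(-8*√2/(-77) - 26772) = (-176*(-98) - 27627)/(-8*√2*(-1/77) - 26772) = (17248 - 27627)/(8*√2/77 - 26772) = -10379/(-26772 + 8*√2/77)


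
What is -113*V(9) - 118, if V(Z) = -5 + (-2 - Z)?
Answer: 1690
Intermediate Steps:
V(Z) = -7 - Z
-113*V(9) - 118 = -113*(-7 - 1*9) - 118 = -113*(-7 - 9) - 118 = -113*(-16) - 118 = 1808 - 118 = 1690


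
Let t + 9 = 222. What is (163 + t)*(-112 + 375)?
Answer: 98888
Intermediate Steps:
t = 213 (t = -9 + 222 = 213)
(163 + t)*(-112 + 375) = (163 + 213)*(-112 + 375) = 376*263 = 98888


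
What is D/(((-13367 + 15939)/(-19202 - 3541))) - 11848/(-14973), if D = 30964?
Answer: -2636042380535/9627639 ≈ -2.7380e+5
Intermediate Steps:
D/(((-13367 + 15939)/(-19202 - 3541))) - 11848/(-14973) = 30964/(((-13367 + 15939)/(-19202 - 3541))) - 11848/(-14973) = 30964/((2572/(-22743))) - 11848*(-1/14973) = 30964/((2572*(-1/22743))) + 11848/14973 = 30964/(-2572/22743) + 11848/14973 = 30964*(-22743/2572) + 11848/14973 = -176053563/643 + 11848/14973 = -2636042380535/9627639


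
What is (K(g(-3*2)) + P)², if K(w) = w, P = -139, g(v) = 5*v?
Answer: 28561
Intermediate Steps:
(K(g(-3*2)) + P)² = (5*(-3*2) - 139)² = (5*(-6) - 139)² = (-30 - 139)² = (-169)² = 28561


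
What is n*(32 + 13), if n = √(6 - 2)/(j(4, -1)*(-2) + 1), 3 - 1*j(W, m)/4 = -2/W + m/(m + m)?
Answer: -90/23 ≈ -3.9130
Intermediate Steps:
j(W, m) = 10 + 8/W (j(W, m) = 12 - 4*(-2/W + m/(m + m)) = 12 - 4*(-2/W + m/((2*m))) = 12 - 4*(-2/W + m*(1/(2*m))) = 12 - 4*(-2/W + ½) = 12 - 4*(½ - 2/W) = 12 + (-2 + 8/W) = 10 + 8/W)
n = -2/23 (n = √(6 - 2)/((10 + 8/4)*(-2) + 1) = √4/((10 + 8*(¼))*(-2) + 1) = 2/((10 + 2)*(-2) + 1) = 2/(12*(-2) + 1) = 2/(-24 + 1) = 2/(-23) = 2*(-1/23) = -2/23 ≈ -0.086957)
n*(32 + 13) = -2*(32 + 13)/23 = -2/23*45 = -90/23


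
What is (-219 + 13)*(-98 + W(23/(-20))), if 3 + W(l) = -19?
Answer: 24720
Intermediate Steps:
W(l) = -22 (W(l) = -3 - 19 = -22)
(-219 + 13)*(-98 + W(23/(-20))) = (-219 + 13)*(-98 - 22) = -206*(-120) = 24720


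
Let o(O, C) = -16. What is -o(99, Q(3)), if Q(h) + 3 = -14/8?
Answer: 16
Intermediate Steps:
Q(h) = -19/4 (Q(h) = -3 - 14/8 = -3 - 14*1/8 = -3 - 7/4 = -19/4)
-o(99, Q(3)) = -1*(-16) = 16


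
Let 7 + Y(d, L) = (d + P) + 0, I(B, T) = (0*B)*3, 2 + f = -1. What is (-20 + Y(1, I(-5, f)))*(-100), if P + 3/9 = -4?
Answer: 9100/3 ≈ 3033.3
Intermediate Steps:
f = -3 (f = -2 - 1 = -3)
I(B, T) = 0 (I(B, T) = 0*3 = 0)
P = -13/3 (P = -⅓ - 4 = -13/3 ≈ -4.3333)
Y(d, L) = -34/3 + d (Y(d, L) = -7 + ((d - 13/3) + 0) = -7 + ((-13/3 + d) + 0) = -7 + (-13/3 + d) = -34/3 + d)
(-20 + Y(1, I(-5, f)))*(-100) = (-20 + (-34/3 + 1))*(-100) = (-20 - 31/3)*(-100) = -91/3*(-100) = 9100/3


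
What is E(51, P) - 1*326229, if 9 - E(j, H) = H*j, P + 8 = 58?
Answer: -328770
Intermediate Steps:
P = 50 (P = -8 + 58 = 50)
E(j, H) = 9 - H*j
E(51, P) - 1*326229 = (9 - 1*50*51) - 1*326229 = (9 - 2550) - 326229 = -2541 - 326229 = -328770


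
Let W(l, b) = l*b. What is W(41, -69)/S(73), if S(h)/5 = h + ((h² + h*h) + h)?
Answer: -2829/54020 ≈ -0.052369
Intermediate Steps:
W(l, b) = b*l
S(h) = 10*h + 10*h² (S(h) = 5*(h + ((h² + h*h) + h)) = 5*(h + ((h² + h²) + h)) = 5*(h + (2*h² + h)) = 5*(h + (h + 2*h²)) = 5*(2*h + 2*h²) = 10*h + 10*h²)
W(41, -69)/S(73) = (-69*41)/((10*73*(1 + 73))) = -2829/(10*73*74) = -2829/54020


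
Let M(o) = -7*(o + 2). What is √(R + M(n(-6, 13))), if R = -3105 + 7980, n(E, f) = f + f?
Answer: √4679 ≈ 68.403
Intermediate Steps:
n(E, f) = 2*f
M(o) = -14 - 7*o (M(o) = -7*(2 + o) = -14 - 7*o)
R = 4875
√(R + M(n(-6, 13))) = √(4875 + (-14 - 14*13)) = √(4875 + (-14 - 7*26)) = √(4875 + (-14 - 182)) = √(4875 - 196) = √4679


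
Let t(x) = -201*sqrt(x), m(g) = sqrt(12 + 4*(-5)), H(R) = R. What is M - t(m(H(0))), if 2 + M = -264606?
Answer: -264608 + 201*2**(3/4)*sqrt(I) ≈ -2.6437e+5 + 239.03*I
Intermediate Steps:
M = -264608 (M = -2 - 264606 = -264608)
m(g) = 2*I*sqrt(2) (m(g) = sqrt(12 - 20) = sqrt(-8) = 2*I*sqrt(2))
M - t(m(H(0))) = -264608 - (-201)*sqrt(2*I*sqrt(2)) = -264608 - (-201)*2**(3/4)*sqrt(I) = -264608 + 201*2**(3/4)*sqrt(I)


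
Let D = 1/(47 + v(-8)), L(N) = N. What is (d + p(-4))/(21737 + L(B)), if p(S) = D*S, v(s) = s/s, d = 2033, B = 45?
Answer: 24395/261384 ≈ 0.093330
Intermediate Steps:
v(s) = 1
D = 1/48 (D = 1/(47 + 1) = 1/48 ≈ 0.020833)
p(S) = S/48
(d + p(-4))/(21737 + L(B)) = (2033 + (1/48)*(-4))/(21737 + 45) = (2033 - 1/12)/21782 = (24395/12)*(1/21782) = 24395/261384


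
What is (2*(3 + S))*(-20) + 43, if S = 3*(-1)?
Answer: 43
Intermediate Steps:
S = -3
(2*(3 + S))*(-20) + 43 = (2*(3 - 3))*(-20) + 43 = (2*0)*(-20) + 43 = 0*(-20) + 43 = 0 + 43 = 43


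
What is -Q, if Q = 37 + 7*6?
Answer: -79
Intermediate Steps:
Q = 79 (Q = 37 + 42 = 79)
-Q = -1*79 = -79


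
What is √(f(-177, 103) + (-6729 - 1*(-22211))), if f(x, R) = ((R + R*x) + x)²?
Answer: √335088507 ≈ 18305.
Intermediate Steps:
f(x, R) = (R + x + R*x)²
√(f(-177, 103) + (-6729 - 1*(-22211))) = √((103 - 177 + 103*(-177))² + (-6729 - 1*(-22211))) = √((103 - 177 - 18231)² + (-6729 + 22211)) = √((-18305)² + 15482) = √(335073025 + 15482) = √335088507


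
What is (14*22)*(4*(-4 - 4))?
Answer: -9856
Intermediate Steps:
(14*22)*(4*(-4 - 4)) = 308*(4*(-8)) = 308*(-32) = -9856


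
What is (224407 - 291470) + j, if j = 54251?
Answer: -12812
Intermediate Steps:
(224407 - 291470) + j = (224407 - 291470) + 54251 = -67063 + 54251 = -12812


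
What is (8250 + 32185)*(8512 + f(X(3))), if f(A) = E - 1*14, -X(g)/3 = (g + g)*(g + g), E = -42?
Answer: 341918360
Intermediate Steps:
X(g) = -12*g² (X(g) = -3*(g + g)*(g + g) = -3*2*g*2*g = -12*g²)
f(A) = -56 (f(A) = -42 - 1*14 = -42 - 14 = -56)
(8250 + 32185)*(8512 + f(X(3))) = (8250 + 32185)*(8512 - 56) = 40435*8456 = 341918360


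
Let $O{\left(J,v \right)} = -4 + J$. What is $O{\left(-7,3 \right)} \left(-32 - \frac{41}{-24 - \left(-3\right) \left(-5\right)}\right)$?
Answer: $\frac{13277}{39} \approx 340.44$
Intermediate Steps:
$O{\left(-7,3 \right)} \left(-32 - \frac{41}{-24 - \left(-3\right) \left(-5\right)}\right) = \left(-4 - 7\right) \left(-32 - \frac{41}{-24 - \left(-3\right) \left(-5\right)}\right) = - 11 \left(-32 - \frac{41}{-24 - 15}\right) = - 11 \left(-32 - \frac{41}{-39}\right) = - 11 \left(-32 - - \frac{41}{39}\right) = - 11 \left(-32 + \frac{41}{39}\right) = \left(-11\right) \left(- \frac{1207}{39}\right) = \frac{13277}{39}$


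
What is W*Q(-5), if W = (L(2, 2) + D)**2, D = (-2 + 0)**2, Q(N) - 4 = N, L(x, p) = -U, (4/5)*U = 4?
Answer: -1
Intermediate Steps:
U = 5 (U = (5/4)*4 = 5)
L(x, p) = -5 (L(x, p) = -1*5 = -5)
Q(N) = 4 + N
D = 4 (D = (-2)**2 = 4)
W = 1 (W = (-5 + 4)**2 = (-1)**2 = 1)
W*Q(-5) = 1*(4 - 5) = 1*(-1) = -1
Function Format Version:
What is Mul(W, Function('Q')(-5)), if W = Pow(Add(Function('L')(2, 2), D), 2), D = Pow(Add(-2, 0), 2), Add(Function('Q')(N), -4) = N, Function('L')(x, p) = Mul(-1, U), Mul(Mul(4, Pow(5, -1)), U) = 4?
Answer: -1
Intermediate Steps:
U = 5 (U = Mul(Rational(5, 4), 4) = 5)
Function('L')(x, p) = -5 (Function('L')(x, p) = Mul(-1, 5) = -5)
Function('Q')(N) = Add(4, N)
D = 4 (D = Pow(-2, 2) = 4)
W = 1 (W = Pow(Add(-5, 4), 2) = Pow(-1, 2) = 1)
Mul(W, Function('Q')(-5)) = Mul(1, Add(4, -5)) = Mul(1, -1) = -1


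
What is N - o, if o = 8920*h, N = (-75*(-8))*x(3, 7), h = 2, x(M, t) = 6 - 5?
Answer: -17240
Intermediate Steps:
x(M, t) = 1
N = 600 (N = -75*(-8)*1 = 600*1 = 600)
o = 17840 (o = 8920*2 = 17840)
N - o = 600 - 1*17840 = 600 - 17840 = -17240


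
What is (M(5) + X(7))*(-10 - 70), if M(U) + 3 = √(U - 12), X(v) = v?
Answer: -320 - 80*I*√7 ≈ -320.0 - 211.66*I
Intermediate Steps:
M(U) = -3 + √(-12 + U) (M(U) = -3 + √(U - 12) = -3 + √(-12 + U))
(M(5) + X(7))*(-10 - 70) = ((-3 + √(-12 + 5)) + 7)*(-10 - 70) = ((-3 + √(-7)) + 7)*(-80) = ((-3 + I*√7) + 7)*(-80) = (4 + I*√7)*(-80) = -320 - 80*I*√7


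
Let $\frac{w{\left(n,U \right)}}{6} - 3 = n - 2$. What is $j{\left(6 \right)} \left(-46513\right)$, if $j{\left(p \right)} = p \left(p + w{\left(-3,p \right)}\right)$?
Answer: $1674468$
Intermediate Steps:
$w{\left(n,U \right)} = 6 + 6 n$ ($w{\left(n,U \right)} = 18 + 6 \left(n - 2\right) = 18 + 6 \left(-2 + n\right) = 18 + \left(-12 + 6 n\right) = 6 + 6 n$)
$j{\left(p \right)} = p \left(-12 + p\right)$ ($j{\left(p \right)} = p \left(p + \left(6 + 6 \left(-3\right)\right)\right) = p \left(p + \left(6 - 18\right)\right) = p \left(p - 12\right) = p \left(-12 + p\right)$)
$j{\left(6 \right)} \left(-46513\right) = 6 \left(-12 + 6\right) \left(-46513\right) = 6 \left(-6\right) \left(-46513\right) = \left(-36\right) \left(-46513\right) = 1674468$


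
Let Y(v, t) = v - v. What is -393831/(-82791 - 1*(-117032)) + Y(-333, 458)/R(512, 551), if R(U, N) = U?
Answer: -393831/34241 ≈ -11.502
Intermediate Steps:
Y(v, t) = 0
-393831/(-82791 - 1*(-117032)) + Y(-333, 458)/R(512, 551) = -393831/(-82791 - 1*(-117032)) + 0/512 = -393831/(-82791 + 117032) + 0*(1/512) = -393831/34241 + 0 = -393831/34241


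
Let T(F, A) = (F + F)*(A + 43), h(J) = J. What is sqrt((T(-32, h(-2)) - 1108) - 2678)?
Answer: I*sqrt(6410) ≈ 80.063*I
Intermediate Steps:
T(F, A) = 2*F*(43 + A) (T(F, A) = (2*F)*(43 + A) = 2*F*(43 + A))
sqrt((T(-32, h(-2)) - 1108) - 2678) = sqrt((2*(-32)*(43 - 2) - 1108) - 2678) = sqrt((2*(-32)*41 - 1108) - 2678) = sqrt((-2624 - 1108) - 2678) = sqrt(-3732 - 2678) = sqrt(-6410) = I*sqrt(6410)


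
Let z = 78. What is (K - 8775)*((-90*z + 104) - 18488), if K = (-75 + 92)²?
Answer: 215578344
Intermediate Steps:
K = 289 (K = 17² = 289)
(K - 8775)*((-90*z + 104) - 18488) = (289 - 8775)*((-90*78 + 104) - 18488) = -8486*((-7020 + 104) - 18488) = -8486*(-6916 - 18488) = -8486*(-25404) = 215578344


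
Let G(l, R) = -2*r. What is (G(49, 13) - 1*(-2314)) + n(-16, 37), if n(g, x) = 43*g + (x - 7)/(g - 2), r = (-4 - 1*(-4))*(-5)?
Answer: 4873/3 ≈ 1624.3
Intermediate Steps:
r = 0 (r = (-4 + 4)*(-5) = 0*(-5) = 0)
n(g, x) = 43*g + (-7 + x)/(-2 + g)
G(l, R) = 0 (G(l, R) = -2*0 = 0)
(G(49, 13) - 1*(-2314)) + n(-16, 37) = (0 - 1*(-2314)) + (-7 + 37 - 86*(-16) + 43*(-16)²)/(-2 - 16) = (0 + 2314) + (-7 + 37 + 1376 + 43*256)/(-18) = 2314 - (-7 + 37 + 1376 + 11008)/18 = 2314 - 1/18*12414 = 2314 - 2069/3 = 4873/3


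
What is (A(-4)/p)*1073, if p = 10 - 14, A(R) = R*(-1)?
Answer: -1073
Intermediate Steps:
A(R) = -R
p = -4
(A(-4)/p)*1073 = (-1*(-4)/(-4))*1073 = (4*(-¼))*1073 = -1*1073 = -1073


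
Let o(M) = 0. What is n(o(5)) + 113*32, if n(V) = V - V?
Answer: 3616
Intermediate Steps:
n(V) = 0
n(o(5)) + 113*32 = 0 + 113*32 = 0 + 3616 = 3616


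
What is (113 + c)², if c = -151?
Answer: 1444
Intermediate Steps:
(113 + c)² = (113 - 151)² = (-38)² = 1444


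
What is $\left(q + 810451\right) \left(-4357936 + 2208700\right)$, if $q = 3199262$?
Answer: $-8617819529268$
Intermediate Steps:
$\left(q + 810451\right) \left(-4357936 + 2208700\right) = \left(3199262 + 810451\right) \left(-4357936 + 2208700\right) = 4009713 \left(-2149236\right) = -8617819529268$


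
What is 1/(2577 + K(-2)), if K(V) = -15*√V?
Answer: 859/2213793 + 5*I*√2/2213793 ≈ 0.00038802 + 3.1941e-6*I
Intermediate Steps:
1/(2577 + K(-2)) = 1/(2577 - 15*I*√2)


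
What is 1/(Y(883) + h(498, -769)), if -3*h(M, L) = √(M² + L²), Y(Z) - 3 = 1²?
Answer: -36/839221 - 3*√839365/839221 ≈ -0.0033180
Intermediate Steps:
Y(Z) = 4 (Y(Z) = 3 + 1² = 3 + 1 = 4)
h(M, L) = -√(L² + M²)/3 (h(M, L) = -√(M² + L²)/3 = -√(L² + M²)/3)
1/(Y(883) + h(498, -769)) = 1/(4 - √((-769)² + 498²)/3) = 1/(4 - √(591361 + 248004)/3) = 1/(4 - √839365/3)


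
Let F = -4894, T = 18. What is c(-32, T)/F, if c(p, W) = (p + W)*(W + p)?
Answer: -98/2447 ≈ -0.040049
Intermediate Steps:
c(p, W) = (W + p)² (c(p, W) = (W + p)*(W + p) = (W + p)²)
c(-32, T)/F = (18 - 32)²/(-4894) = (-14)²*(-1/4894) = 196*(-1/4894) = -98/2447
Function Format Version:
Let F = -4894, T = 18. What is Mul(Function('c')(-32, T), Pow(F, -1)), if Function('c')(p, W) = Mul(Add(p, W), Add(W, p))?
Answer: Rational(-98, 2447) ≈ -0.040049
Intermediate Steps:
Function('c')(p, W) = Pow(Add(W, p), 2) (Function('c')(p, W) = Mul(Add(W, p), Add(W, p)) = Pow(Add(W, p), 2))
Mul(Function('c')(-32, T), Pow(F, -1)) = Mul(Pow(Add(18, -32), 2), Pow(-4894, -1)) = Mul(Pow(-14, 2), Rational(-1, 4894)) = Mul(196, Rational(-1, 4894)) = Rational(-98, 2447)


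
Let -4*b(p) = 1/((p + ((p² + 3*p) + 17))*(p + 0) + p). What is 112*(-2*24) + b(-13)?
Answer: -37739519/7020 ≈ -5376.0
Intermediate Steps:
b(p) = -1/(4*(p + p*(17 + p² + 4*p))) (b(p) = -1/(4*((p + ((p² + 3*p) + 17))*(p + 0) + p)) = -1/(4*((p + (17 + p² + 3*p))*p + p)) = -1/(4*((17 + p² + 4*p)*p + p)) = -1/(4*(p*(17 + p² + 4*p) + p)) = -1/(4*(p + p*(17 + p² + 4*p))))
112*(-2*24) + b(-13) = 112*(-2*24) - ¼/(-13*(18 + (-13)² + 4*(-13))) = 112*(-48) - ¼*(-1/13)/(18 + 169 - 52) = -5376 - ¼*(-1/13)/135 = -5376 - ¼*(-1/13)*1/135 = -5376 + 1/7020 = -37739519/7020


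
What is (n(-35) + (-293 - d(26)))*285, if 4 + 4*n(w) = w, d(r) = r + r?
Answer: -404415/4 ≈ -1.0110e+5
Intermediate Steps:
d(r) = 2*r
n(w) = -1 + w/4
(n(-35) + (-293 - d(26)))*285 = ((-1 + (1/4)*(-35)) + (-293 - 2*26))*285 = ((-1 - 35/4) + (-293 - 1*52))*285 = (-39/4 + (-293 - 52))*285 = (-39/4 - 345)*285 = -1419/4*285 = -404415/4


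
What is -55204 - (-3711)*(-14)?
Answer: -107158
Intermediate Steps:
-55204 - (-3711)*(-14) = -55204 - 1*51954 = -55204 - 51954 = -107158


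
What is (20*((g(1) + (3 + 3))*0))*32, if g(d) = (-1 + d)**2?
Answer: 0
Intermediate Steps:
(20*((g(1) + (3 + 3))*0))*32 = (20*(((-1 + 1)**2 + (3 + 3))*0))*32 = (20*((0**2 + 6)*0))*32 = (20*((0 + 6)*0))*32 = (20*(6*0))*32 = (20*0)*32 = 0*32 = 0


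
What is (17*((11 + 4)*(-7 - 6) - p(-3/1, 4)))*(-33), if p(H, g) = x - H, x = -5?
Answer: 108273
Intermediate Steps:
p(H, g) = -5 - H
(17*((11 + 4)*(-7 - 6) - p(-3/1, 4)))*(-33) = (17*((11 + 4)*(-7 - 6) - (-5 - (-3)/1)))*(-33) = (17*(15*(-13) - (-5 - (-3))))*(-33) = (17*(-195 - (-5 - 1*(-3))))*(-33) = (17*(-195 - (-5 + 3)))*(-33) = (17*(-195 - 1*(-2)))*(-33) = (17*(-195 + 2))*(-33) = (17*(-193))*(-33) = -3281*(-33) = 108273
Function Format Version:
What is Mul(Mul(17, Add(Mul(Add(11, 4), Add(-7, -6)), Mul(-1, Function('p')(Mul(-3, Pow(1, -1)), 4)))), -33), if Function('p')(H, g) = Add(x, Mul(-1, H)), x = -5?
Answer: 108273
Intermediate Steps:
Function('p')(H, g) = Add(-5, Mul(-1, H))
Mul(Mul(17, Add(Mul(Add(11, 4), Add(-7, -6)), Mul(-1, Function('p')(Mul(-3, Pow(1, -1)), 4)))), -33) = Mul(Mul(17, Add(Mul(Add(11, 4), Add(-7, -6)), Mul(-1, Add(-5, Mul(-1, Mul(-3, Pow(1, -1))))))), -33) = Mul(Mul(17, Add(Mul(15, -13), Mul(-1, Add(-5, Mul(-1, Mul(-3, 1)))))), -33) = Mul(Mul(17, Add(-195, Mul(-1, Add(-5, Mul(-1, -3))))), -33) = Mul(Mul(17, Add(-195, Mul(-1, Add(-5, 3)))), -33) = Mul(Mul(17, Add(-195, Mul(-1, -2))), -33) = Mul(Mul(17, Add(-195, 2)), -33) = Mul(Mul(17, -193), -33) = Mul(-3281, -33) = 108273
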